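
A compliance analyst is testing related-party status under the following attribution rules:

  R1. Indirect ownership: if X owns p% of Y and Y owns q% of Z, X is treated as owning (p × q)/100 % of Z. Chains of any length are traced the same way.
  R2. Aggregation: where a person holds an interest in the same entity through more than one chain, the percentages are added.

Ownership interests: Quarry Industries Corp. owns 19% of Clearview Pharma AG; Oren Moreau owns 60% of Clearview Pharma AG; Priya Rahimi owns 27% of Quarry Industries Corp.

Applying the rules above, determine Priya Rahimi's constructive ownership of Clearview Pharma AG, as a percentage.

Chain via Quarry Industries Corp. (R1): 27% × 19% = 5.13% of Clearview Pharma AG.

5.13%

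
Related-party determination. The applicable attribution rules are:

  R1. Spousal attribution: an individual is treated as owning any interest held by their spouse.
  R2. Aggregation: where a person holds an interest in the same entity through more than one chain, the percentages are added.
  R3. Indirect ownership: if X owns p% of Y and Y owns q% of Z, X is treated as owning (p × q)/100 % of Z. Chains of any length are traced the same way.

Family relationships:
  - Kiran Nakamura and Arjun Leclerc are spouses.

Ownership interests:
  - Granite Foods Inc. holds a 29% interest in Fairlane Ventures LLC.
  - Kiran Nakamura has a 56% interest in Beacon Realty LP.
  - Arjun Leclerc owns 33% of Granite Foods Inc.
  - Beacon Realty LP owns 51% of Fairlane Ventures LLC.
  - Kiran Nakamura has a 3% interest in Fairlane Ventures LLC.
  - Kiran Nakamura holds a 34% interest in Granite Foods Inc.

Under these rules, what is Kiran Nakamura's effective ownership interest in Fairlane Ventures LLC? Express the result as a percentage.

By spousal attribution (R1), Kiran Nakamura is treated as also owning Arjun Leclerc's interest in Granite Foods Inc, giving 34% + 33% = 67%.
Chain via Granite Foods Inc. (R3): 67% × 29% = 19.43% of Fairlane Ventures LLC.
Chain via Beacon Realty LP (R3): 56% × 51% = 28.56% of Fairlane Ventures LLC.
Direct interest in Fairlane Ventures LLC: 3%.
Aggregating (R2): 19.43% + 28.56% + 3% = 50.99%.

50.99%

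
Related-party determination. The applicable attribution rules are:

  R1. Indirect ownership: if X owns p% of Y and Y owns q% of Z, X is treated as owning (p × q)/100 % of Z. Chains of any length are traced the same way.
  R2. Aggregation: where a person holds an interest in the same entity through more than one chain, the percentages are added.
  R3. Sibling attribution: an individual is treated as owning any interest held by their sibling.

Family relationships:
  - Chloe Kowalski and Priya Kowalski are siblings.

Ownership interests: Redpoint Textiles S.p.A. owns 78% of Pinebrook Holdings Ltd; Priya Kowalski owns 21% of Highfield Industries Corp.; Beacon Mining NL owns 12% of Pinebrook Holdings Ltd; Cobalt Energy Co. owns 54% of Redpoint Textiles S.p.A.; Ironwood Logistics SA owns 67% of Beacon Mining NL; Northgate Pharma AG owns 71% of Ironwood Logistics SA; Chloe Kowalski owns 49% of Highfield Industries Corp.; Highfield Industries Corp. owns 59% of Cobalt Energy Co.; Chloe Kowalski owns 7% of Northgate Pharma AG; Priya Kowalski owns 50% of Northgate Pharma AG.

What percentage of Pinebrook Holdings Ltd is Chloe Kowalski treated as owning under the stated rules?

By sibling attribution (R3), Chloe Kowalski is treated as also owning Priya Kowalski's interest in Highfield Industries Corp, giving 49% + 21% = 70%.
By sibling attribution (R3), Chloe Kowalski is treated as also owning Priya Kowalski's interest in Northgate Pharma AG, giving 7% + 50% = 57%.
Chain via Highfield Industries Corp. → Cobalt Energy Co. → Redpoint Textiles S.p.A. (R1): 70% × 59% × 54% × 78% = 17.39556% of Pinebrook Holdings Ltd.
Chain via Northgate Pharma AG → Ironwood Logistics SA → Beacon Mining NL (R1): 57% × 71% × 67% × 12% = 3.253788% of Pinebrook Holdings Ltd.
Aggregating (R2): 17.39556% + 3.253788% = 20.649348%.

20.649348%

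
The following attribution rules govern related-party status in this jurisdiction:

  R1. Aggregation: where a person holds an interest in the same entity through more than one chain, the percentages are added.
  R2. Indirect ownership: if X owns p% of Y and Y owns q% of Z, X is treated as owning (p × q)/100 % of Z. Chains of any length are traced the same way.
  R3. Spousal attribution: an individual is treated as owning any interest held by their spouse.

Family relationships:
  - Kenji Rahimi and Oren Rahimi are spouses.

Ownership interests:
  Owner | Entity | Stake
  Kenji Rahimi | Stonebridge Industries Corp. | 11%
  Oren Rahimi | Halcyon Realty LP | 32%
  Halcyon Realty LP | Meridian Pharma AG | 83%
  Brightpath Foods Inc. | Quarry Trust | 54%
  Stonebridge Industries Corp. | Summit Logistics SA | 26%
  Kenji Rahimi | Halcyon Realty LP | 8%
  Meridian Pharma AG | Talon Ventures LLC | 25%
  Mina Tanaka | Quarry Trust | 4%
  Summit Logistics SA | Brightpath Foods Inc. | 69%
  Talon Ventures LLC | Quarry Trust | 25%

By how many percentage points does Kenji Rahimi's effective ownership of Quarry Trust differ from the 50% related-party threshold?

By spousal attribution (R3), Kenji Rahimi is treated as also owning Oren Rahimi's interest in Halcyon Realty LP, giving 8% + 32% = 40%.
Chain via Halcyon Realty LP → Meridian Pharma AG → Talon Ventures LLC (R2): 40% × 83% × 25% × 25% = 2.075% of Quarry Trust.
Chain via Stonebridge Industries Corp. → Summit Logistics SA → Brightpath Foods Inc. (R2): 11% × 26% × 69% × 54% = 1.065636% of Quarry Trust.
Aggregating (R1): 2.075% + 1.065636% = 3.140636%.
3.140636% falls short of the 50% threshold by 46.859364 percentage points.

46.859364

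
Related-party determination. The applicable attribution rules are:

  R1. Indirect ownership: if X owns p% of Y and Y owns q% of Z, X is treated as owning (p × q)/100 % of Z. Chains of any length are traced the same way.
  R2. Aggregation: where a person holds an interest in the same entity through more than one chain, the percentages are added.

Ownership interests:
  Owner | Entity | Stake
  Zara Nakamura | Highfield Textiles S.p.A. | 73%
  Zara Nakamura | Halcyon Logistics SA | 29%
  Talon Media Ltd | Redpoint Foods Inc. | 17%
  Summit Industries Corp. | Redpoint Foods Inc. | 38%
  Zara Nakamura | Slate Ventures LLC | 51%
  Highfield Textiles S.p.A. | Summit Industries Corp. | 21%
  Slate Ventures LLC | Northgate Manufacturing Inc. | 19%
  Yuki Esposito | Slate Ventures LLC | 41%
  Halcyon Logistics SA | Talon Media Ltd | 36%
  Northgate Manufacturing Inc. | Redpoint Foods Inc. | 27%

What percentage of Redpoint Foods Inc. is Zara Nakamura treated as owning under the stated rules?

10.2165%

Chain via Halcyon Logistics SA → Talon Media Ltd (R1): 29% × 36% × 17% = 1.7748% of Redpoint Foods Inc.
Chain via Slate Ventures LLC → Northgate Manufacturing Inc. (R1): 51% × 19% × 27% = 2.6163% of Redpoint Foods Inc.
Chain via Highfield Textiles S.p.A. → Summit Industries Corp. (R1): 73% × 21% × 38% = 5.8254% of Redpoint Foods Inc.
Aggregating (R2): 1.7748% + 2.6163% + 5.8254% = 10.2165%.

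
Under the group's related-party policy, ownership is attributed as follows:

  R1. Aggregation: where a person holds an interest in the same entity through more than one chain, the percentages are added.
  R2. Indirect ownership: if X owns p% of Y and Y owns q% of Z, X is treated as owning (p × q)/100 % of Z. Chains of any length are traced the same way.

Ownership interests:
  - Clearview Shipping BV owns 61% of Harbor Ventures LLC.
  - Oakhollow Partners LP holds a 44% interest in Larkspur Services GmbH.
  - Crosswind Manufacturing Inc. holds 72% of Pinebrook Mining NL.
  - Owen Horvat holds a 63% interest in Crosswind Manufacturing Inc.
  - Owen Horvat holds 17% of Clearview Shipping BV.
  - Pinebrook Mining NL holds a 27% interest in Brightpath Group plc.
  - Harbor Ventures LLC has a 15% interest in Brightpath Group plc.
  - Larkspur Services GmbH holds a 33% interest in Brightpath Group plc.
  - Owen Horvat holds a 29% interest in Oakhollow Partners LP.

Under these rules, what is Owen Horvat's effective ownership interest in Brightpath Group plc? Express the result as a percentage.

18.0135%

Chain via Clearview Shipping BV → Harbor Ventures LLC (R2): 17% × 61% × 15% = 1.5555% of Brightpath Group plc.
Chain via Crosswind Manufacturing Inc. → Pinebrook Mining NL (R2): 63% × 72% × 27% = 12.2472% of Brightpath Group plc.
Chain via Oakhollow Partners LP → Larkspur Services GmbH (R2): 29% × 44% × 33% = 4.2108% of Brightpath Group plc.
Aggregating (R1): 1.5555% + 12.2472% + 4.2108% = 18.0135%.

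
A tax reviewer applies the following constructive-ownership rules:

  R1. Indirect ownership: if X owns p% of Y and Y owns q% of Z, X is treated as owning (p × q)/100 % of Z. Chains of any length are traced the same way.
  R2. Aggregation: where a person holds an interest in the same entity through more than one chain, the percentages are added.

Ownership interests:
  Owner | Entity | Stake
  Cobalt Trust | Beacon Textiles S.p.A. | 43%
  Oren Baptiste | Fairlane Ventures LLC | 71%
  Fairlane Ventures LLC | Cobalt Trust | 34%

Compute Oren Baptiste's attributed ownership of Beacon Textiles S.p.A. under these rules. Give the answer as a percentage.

Chain via Fairlane Ventures LLC → Cobalt Trust (R1): 71% × 34% × 43% = 10.3802% of Beacon Textiles S.p.A.

10.3802%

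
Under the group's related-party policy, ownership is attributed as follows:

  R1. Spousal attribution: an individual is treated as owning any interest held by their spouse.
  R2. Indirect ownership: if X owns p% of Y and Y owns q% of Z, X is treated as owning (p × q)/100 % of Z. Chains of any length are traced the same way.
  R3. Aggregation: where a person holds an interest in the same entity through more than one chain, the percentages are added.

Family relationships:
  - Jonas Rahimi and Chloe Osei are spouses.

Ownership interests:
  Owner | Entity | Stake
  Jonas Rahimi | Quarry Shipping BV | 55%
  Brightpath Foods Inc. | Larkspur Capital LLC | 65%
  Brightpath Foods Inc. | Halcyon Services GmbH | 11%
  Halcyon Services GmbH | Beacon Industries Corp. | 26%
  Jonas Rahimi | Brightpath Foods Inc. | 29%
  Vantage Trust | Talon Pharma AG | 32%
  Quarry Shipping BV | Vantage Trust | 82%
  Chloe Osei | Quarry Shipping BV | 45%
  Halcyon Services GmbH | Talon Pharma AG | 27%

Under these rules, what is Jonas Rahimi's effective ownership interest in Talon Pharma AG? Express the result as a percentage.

By spousal attribution (R1), Jonas Rahimi is treated as also owning Chloe Osei's interest in Quarry Shipping BV, giving 55% + 45% = 100%.
Chain via Brightpath Foods Inc. → Halcyon Services GmbH (R2): 29% × 11% × 27% = 0.8613% of Talon Pharma AG.
Chain via Quarry Shipping BV → Vantage Trust (R2): 100% × 82% × 32% = 26.24% of Talon Pharma AG.
Aggregating (R3): 0.8613% + 26.24% = 27.1013%.

27.1013%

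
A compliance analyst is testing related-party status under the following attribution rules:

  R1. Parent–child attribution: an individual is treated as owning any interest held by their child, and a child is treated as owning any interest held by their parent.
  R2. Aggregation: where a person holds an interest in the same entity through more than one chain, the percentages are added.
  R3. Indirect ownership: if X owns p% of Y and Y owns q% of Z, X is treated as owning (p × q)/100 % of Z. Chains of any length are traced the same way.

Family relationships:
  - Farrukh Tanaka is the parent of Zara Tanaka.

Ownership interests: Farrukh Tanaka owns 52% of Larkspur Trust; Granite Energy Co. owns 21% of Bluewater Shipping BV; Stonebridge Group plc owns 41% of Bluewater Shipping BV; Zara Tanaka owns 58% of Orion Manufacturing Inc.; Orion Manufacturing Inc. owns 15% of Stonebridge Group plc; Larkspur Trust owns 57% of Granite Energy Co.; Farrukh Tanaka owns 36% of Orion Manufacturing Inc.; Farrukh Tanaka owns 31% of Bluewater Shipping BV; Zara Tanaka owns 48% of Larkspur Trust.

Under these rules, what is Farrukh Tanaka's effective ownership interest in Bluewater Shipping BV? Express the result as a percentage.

48.751%

By parent–child attribution (R1), Farrukh Tanaka is treated as also owning Zara Tanaka's interest in Orion Manufacturing Inc, giving 36% + 58% = 94%.
By parent–child attribution (R1), Farrukh Tanaka is treated as also owning Zara Tanaka's interest in Larkspur Trust, giving 52% + 48% = 100%.
Chain via Orion Manufacturing Inc. → Stonebridge Group plc (R3): 94% × 15% × 41% = 5.781% of Bluewater Shipping BV.
Chain via Larkspur Trust → Granite Energy Co. (R3): 100% × 57% × 21% = 11.97% of Bluewater Shipping BV.
Direct interest in Bluewater Shipping BV: 31%.
Aggregating (R2): 5.781% + 11.97% + 31% = 48.751%.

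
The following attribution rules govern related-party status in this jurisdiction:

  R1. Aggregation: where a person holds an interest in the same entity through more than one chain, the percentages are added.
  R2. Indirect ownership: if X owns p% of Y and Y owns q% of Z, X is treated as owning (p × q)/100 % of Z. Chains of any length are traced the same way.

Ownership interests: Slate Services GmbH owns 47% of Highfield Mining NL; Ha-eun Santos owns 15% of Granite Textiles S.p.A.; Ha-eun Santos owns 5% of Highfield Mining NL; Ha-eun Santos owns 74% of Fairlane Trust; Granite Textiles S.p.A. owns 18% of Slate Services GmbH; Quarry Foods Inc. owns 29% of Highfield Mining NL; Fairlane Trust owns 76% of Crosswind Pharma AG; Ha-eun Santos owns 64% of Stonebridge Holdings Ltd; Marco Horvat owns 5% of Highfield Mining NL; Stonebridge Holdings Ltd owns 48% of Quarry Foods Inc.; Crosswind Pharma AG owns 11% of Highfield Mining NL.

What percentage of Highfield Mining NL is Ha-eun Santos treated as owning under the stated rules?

Chain via Stonebridge Holdings Ltd → Quarry Foods Inc. (R2): 64% × 48% × 29% = 8.9088% of Highfield Mining NL.
Chain via Granite Textiles S.p.A. → Slate Services GmbH (R2): 15% × 18% × 47% = 1.269% of Highfield Mining NL.
Chain via Fairlane Trust → Crosswind Pharma AG (R2): 74% × 76% × 11% = 6.1864% of Highfield Mining NL.
Direct interest in Highfield Mining NL: 5%.
Aggregating (R1): 8.9088% + 1.269% + 6.1864% + 5% = 21.3642%.

21.3642%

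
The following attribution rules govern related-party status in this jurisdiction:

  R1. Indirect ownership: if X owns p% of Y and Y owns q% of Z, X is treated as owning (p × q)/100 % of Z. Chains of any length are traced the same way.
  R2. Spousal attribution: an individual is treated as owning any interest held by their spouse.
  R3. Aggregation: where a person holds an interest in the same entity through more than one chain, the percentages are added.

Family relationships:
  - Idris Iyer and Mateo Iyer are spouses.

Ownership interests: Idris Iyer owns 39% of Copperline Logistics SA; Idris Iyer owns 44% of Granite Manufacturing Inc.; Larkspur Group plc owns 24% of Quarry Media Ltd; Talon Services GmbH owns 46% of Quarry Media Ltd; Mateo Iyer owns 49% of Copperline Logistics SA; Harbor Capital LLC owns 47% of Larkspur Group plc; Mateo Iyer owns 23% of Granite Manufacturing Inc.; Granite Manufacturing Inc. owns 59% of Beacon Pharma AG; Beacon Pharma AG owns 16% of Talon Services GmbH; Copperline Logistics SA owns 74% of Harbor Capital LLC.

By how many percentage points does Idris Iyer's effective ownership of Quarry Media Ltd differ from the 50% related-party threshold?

39.745056

By spousal attribution (R2), Idris Iyer is treated as also owning Mateo Iyer's interest in Granite Manufacturing Inc, giving 44% + 23% = 67%.
By spousal attribution (R2), Idris Iyer is treated as also owning Mateo Iyer's interest in Copperline Logistics SA, giving 39% + 49% = 88%.
Chain via Granite Manufacturing Inc. → Beacon Pharma AG → Talon Services GmbH (R1): 67% × 59% × 16% × 46% = 2.909408% of Quarry Media Ltd.
Chain via Copperline Logistics SA → Harbor Capital LLC → Larkspur Group plc (R1): 88% × 74% × 47% × 24% = 7.345536% of Quarry Media Ltd.
Aggregating (R3): 2.909408% + 7.345536% = 10.254944%.
10.254944% falls short of the 50% threshold by 39.745056 percentage points.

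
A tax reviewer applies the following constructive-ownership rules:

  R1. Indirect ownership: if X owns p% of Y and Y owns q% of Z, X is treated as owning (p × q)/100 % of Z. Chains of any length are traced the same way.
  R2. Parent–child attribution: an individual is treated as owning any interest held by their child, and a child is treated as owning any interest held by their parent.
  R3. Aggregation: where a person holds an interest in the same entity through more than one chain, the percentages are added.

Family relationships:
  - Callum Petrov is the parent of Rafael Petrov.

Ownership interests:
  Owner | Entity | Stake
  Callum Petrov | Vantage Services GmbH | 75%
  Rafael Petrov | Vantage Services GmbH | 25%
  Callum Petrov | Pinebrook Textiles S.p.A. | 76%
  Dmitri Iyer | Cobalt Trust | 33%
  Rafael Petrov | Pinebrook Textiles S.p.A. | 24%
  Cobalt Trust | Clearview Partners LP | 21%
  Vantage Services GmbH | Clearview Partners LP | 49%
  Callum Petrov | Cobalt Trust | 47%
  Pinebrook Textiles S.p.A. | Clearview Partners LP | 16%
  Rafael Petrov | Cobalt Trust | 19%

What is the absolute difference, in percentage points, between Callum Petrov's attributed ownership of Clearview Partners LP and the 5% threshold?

By parent–child attribution (R2), Callum Petrov is treated as also owning Rafael Petrov's interest in Pinebrook Textiles S.p.A, giving 76% + 24% = 100%.
By parent–child attribution (R2), Callum Petrov is treated as also owning Rafael Petrov's interest in Vantage Services GmbH, giving 75% + 25% = 100%.
By parent–child attribution (R2), Callum Petrov is treated as also owning Rafael Petrov's interest in Cobalt Trust, giving 47% + 19% = 66%.
Chain via Pinebrook Textiles S.p.A. (R1): 100% × 16% = 16% of Clearview Partners LP.
Chain via Vantage Services GmbH (R1): 100% × 49% = 49% of Clearview Partners LP.
Chain via Cobalt Trust (R1): 66% × 21% = 13.86% of Clearview Partners LP.
Aggregating (R3): 16% + 49% + 13.86% = 78.86%.
78.86% exceeds the 5% threshold by 73.86 percentage points.

73.86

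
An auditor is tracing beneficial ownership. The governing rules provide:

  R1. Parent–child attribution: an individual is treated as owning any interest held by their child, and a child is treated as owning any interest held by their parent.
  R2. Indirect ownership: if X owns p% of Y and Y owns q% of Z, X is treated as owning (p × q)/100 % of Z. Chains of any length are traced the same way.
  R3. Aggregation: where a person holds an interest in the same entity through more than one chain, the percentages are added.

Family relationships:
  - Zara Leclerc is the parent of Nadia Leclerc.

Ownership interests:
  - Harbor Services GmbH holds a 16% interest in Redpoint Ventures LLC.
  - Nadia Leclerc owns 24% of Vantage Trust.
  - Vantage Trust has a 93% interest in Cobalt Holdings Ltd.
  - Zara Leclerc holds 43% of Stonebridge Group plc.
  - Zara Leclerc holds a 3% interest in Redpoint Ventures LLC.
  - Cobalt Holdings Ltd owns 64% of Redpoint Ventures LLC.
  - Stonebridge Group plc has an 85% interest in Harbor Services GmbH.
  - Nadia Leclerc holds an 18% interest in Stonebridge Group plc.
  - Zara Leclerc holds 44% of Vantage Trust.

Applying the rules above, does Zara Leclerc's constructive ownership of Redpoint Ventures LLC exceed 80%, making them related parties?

By parent–child attribution (R1), Zara Leclerc is treated as also owning Nadia Leclerc's interest in Vantage Trust, giving 44% + 24% = 68%.
By parent–child attribution (R1), Zara Leclerc is treated as also owning Nadia Leclerc's interest in Stonebridge Group plc, giving 43% + 18% = 61%.
Chain via Vantage Trust → Cobalt Holdings Ltd (R2): 68% × 93% × 64% = 40.4736% of Redpoint Ventures LLC.
Chain via Stonebridge Group plc → Harbor Services GmbH (R2): 61% × 85% × 16% = 8.296% of Redpoint Ventures LLC.
Direct interest in Redpoint Ventures LLC: 3%.
Aggregating (R3): 40.4736% + 8.296% + 3% = 51.7696%.
51.7696% does not exceed the 80% threshold, so Zara is not a related party to Redpoint Ventures LLC.

No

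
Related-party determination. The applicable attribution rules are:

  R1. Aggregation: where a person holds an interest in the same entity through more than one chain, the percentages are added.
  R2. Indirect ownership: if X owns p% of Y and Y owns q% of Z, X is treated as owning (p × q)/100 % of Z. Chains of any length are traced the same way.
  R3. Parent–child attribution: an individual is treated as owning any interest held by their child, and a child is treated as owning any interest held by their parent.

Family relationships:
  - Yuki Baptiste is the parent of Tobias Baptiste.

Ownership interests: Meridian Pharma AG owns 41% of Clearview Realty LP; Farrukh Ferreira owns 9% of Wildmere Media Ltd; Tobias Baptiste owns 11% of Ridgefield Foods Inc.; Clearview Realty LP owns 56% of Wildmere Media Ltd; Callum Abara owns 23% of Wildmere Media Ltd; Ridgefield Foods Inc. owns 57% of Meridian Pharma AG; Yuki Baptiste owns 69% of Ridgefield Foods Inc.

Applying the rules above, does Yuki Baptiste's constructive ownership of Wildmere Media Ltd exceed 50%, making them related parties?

No

By parent–child attribution (R3), Yuki Baptiste is treated as also owning Tobias Baptiste's interest in Ridgefield Foods Inc, giving 69% + 11% = 80%.
Chain via Ridgefield Foods Inc. → Meridian Pharma AG → Clearview Realty LP (R2): 80% × 57% × 41% × 56% = 10.46976% of Wildmere Media Ltd.
10.46976% does not exceed the 50% threshold, so Yuki is not a related party to Wildmere Media Ltd.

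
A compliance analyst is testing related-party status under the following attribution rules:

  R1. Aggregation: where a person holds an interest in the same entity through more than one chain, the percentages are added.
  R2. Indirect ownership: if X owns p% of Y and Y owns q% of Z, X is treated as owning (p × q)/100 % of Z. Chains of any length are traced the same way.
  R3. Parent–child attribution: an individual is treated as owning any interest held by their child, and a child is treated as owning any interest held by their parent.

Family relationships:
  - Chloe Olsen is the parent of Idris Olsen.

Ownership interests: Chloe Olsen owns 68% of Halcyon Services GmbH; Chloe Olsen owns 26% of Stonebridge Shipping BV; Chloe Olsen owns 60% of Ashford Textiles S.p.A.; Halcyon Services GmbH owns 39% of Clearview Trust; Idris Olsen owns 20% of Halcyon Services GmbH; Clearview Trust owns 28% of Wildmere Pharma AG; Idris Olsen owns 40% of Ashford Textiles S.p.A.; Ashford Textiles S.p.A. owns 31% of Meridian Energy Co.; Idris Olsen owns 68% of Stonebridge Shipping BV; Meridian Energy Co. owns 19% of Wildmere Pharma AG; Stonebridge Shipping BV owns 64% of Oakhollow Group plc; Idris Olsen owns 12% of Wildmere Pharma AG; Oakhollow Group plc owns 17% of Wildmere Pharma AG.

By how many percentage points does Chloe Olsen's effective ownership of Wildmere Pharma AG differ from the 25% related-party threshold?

By parent–child attribution (R3), Chloe Olsen is treated as also owning Idris Olsen's interest in Stonebridge Shipping BV, giving 26% + 68% = 94%.
By parent–child attribution (R3), Chloe Olsen is treated as also owning Idris Olsen's interest in Ashford Textiles S.p.A, giving 60% + 40% = 100%.
By parent–child attribution (R3), Chloe Olsen is treated as also owning Idris Olsen's interest in Halcyon Services GmbH, giving 68% + 20% = 88%.
By parent–child attribution (R3), Chloe Olsen is treated as owning Idris Olsen's 12% interest in Wildmere Pharma AG.
Chain via Stonebridge Shipping BV → Oakhollow Group plc (R2): 94% × 64% × 17% = 10.2272% of Wildmere Pharma AG.
Chain via Ashford Textiles S.p.A. → Meridian Energy Co. (R2): 100% × 31% × 19% = 5.89% of Wildmere Pharma AG.
Chain via Halcyon Services GmbH → Clearview Trust (R2): 88% × 39% × 28% = 9.6096% of Wildmere Pharma AG.
Direct interest in Wildmere Pharma AG: 12%.
Aggregating (R1): 10.2272% + 5.89% + 9.6096% + 12% = 37.7268%.
37.7268% exceeds the 25% threshold by 12.7268 percentage points.

12.7268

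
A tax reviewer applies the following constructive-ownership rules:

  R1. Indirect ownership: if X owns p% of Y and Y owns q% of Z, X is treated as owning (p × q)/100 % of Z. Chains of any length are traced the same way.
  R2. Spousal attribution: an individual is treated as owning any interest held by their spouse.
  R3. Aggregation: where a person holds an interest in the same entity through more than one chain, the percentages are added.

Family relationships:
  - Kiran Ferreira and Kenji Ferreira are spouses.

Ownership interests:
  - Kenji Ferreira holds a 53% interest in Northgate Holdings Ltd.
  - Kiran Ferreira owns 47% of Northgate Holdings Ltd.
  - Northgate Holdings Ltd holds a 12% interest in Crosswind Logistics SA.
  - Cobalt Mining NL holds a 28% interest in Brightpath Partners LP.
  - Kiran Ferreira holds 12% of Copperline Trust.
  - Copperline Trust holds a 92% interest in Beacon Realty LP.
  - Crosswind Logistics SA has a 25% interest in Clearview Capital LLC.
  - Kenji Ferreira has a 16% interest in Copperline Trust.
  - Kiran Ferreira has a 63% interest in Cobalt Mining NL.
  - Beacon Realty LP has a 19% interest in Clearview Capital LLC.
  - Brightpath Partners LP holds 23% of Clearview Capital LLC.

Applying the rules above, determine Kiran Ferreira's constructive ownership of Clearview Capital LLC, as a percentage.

11.9516%

By spousal attribution (R2), Kiran Ferreira is treated as also owning Kenji Ferreira's interest in Copperline Trust, giving 12% + 16% = 28%.
By spousal attribution (R2), Kiran Ferreira is treated as also owning Kenji Ferreira's interest in Northgate Holdings Ltd, giving 47% + 53% = 100%.
Chain via Copperline Trust → Beacon Realty LP (R1): 28% × 92% × 19% = 4.8944% of Clearview Capital LLC.
Chain via Northgate Holdings Ltd → Crosswind Logistics SA (R1): 100% × 12% × 25% = 3% of Clearview Capital LLC.
Chain via Cobalt Mining NL → Brightpath Partners LP (R1): 63% × 28% × 23% = 4.0572% of Clearview Capital LLC.
Aggregating (R3): 4.8944% + 3% + 4.0572% = 11.9516%.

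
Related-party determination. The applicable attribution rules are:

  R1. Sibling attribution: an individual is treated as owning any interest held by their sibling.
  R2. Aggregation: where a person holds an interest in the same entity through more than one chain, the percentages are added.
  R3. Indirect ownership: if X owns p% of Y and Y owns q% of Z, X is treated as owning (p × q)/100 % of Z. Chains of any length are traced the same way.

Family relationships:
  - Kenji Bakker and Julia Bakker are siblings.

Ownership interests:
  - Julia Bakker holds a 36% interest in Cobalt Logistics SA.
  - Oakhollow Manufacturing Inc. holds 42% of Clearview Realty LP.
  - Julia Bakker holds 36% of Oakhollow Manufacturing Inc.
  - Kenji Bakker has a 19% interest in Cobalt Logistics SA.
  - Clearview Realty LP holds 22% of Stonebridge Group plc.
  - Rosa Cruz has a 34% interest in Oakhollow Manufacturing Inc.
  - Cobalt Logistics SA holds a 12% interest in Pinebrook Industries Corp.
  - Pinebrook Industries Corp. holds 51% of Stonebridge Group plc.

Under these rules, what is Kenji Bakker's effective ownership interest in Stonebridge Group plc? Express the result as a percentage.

By sibling attribution (R1), Kenji Bakker is treated as also owning Julia Bakker's interest in Cobalt Logistics SA, giving 19% + 36% = 55%.
By sibling attribution (R1), Kenji Bakker is treated as owning Julia Bakker's 36% interest in Oakhollow Manufacturing Inc.
Chain via Cobalt Logistics SA → Pinebrook Industries Corp. (R3): 55% × 12% × 51% = 3.366% of Stonebridge Group plc.
Chain via Oakhollow Manufacturing Inc. → Clearview Realty LP (R3): 36% × 42% × 22% = 3.3264% of Stonebridge Group plc.
Aggregating (R2): 3.366% + 3.3264% = 6.6924%.

6.6924%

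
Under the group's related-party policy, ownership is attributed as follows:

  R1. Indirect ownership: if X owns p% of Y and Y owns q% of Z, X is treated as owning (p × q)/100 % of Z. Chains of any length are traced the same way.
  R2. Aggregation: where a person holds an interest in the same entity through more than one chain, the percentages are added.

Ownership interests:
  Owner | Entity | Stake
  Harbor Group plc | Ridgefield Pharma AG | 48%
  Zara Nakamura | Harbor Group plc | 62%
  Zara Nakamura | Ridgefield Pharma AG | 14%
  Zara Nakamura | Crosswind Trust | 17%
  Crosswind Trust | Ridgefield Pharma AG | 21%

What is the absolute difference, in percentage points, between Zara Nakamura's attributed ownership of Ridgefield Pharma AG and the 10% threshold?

Chain via Crosswind Trust (R1): 17% × 21% = 3.57% of Ridgefield Pharma AG.
Chain via Harbor Group plc (R1): 62% × 48% = 29.76% of Ridgefield Pharma AG.
Direct interest in Ridgefield Pharma AG: 14%.
Aggregating (R2): 3.57% + 29.76% + 14% = 47.33%.
47.33% exceeds the 10% threshold by 37.33 percentage points.

37.33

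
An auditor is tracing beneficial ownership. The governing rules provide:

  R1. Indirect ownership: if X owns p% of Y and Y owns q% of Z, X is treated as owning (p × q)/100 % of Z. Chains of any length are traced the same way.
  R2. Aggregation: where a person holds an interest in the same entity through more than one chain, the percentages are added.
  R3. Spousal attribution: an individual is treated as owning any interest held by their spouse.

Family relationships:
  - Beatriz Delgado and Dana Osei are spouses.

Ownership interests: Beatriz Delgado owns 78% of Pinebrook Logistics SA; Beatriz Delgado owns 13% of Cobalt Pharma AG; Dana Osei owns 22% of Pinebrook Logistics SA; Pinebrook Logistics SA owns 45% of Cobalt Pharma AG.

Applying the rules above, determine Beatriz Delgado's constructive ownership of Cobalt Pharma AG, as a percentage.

58%

By spousal attribution (R3), Beatriz Delgado is treated as also owning Dana Osei's interest in Pinebrook Logistics SA, giving 78% + 22% = 100%.
Chain via Pinebrook Logistics SA (R1): 100% × 45% = 45% of Cobalt Pharma AG.
Direct interest in Cobalt Pharma AG: 13%.
Aggregating (R2): 45% + 13% = 58%.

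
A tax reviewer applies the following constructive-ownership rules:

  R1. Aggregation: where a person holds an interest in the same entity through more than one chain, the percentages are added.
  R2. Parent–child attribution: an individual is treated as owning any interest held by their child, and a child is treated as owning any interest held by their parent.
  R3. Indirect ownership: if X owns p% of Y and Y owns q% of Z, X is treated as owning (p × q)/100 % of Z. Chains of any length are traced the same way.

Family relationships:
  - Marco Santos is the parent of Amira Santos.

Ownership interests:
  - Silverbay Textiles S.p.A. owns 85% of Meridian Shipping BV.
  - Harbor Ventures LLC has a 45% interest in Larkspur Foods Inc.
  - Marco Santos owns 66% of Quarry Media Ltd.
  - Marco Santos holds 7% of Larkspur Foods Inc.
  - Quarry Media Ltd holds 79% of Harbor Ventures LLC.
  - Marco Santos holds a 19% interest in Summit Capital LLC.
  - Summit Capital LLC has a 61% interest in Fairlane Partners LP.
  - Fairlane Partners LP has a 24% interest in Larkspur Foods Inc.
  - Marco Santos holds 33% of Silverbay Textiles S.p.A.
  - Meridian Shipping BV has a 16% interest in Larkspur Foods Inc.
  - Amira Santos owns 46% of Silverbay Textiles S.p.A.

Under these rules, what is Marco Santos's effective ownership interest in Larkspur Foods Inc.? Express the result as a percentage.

By parent–child attribution (R2), Marco Santos is treated as also owning Amira Santos's interest in Silverbay Textiles S.p.A, giving 33% + 46% = 79%.
Chain via Quarry Media Ltd → Harbor Ventures LLC (R3): 66% × 79% × 45% = 23.463% of Larkspur Foods Inc.
Chain via Summit Capital LLC → Fairlane Partners LP (R3): 19% × 61% × 24% = 2.7816% of Larkspur Foods Inc.
Chain via Silverbay Textiles S.p.A. → Meridian Shipping BV (R3): 79% × 85% × 16% = 10.744% of Larkspur Foods Inc.
Direct interest in Larkspur Foods Inc: 7%.
Aggregating (R1): 23.463% + 2.7816% + 10.744% + 7% = 43.9886%.

43.9886%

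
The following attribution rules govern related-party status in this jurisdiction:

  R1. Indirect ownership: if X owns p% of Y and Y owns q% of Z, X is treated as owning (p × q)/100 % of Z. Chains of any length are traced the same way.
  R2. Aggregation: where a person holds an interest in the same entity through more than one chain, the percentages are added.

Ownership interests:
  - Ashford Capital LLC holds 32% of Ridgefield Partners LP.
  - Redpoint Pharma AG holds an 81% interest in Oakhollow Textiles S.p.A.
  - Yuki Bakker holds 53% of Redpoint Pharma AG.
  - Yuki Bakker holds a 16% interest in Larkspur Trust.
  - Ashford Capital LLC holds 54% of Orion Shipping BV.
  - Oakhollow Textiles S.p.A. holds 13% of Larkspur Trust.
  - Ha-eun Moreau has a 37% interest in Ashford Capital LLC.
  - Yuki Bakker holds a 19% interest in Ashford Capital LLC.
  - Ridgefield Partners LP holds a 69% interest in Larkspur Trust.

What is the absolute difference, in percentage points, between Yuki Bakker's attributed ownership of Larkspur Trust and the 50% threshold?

24.2239

Chain via Redpoint Pharma AG → Oakhollow Textiles S.p.A. (R1): 53% × 81% × 13% = 5.5809% of Larkspur Trust.
Chain via Ashford Capital LLC → Ridgefield Partners LP (R1): 19% × 32% × 69% = 4.1952% of Larkspur Trust.
Direct interest in Larkspur Trust: 16%.
Aggregating (R2): 5.5809% + 4.1952% + 16% = 25.7761%.
25.7761% falls short of the 50% threshold by 24.2239 percentage points.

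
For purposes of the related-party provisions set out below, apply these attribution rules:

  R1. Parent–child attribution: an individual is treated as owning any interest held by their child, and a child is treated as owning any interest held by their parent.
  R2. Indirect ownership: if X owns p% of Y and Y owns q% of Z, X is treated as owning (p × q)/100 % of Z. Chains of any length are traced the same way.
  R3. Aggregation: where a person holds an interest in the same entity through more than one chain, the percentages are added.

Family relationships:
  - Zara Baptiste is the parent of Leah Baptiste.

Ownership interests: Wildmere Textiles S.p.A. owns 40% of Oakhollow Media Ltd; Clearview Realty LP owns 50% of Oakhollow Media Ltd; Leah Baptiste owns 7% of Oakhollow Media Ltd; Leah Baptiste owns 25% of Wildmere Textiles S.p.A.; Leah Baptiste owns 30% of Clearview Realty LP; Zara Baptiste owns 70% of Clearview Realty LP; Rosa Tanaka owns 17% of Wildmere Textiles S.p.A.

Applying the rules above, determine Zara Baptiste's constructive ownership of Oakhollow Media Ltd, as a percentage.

By parent–child attribution (R1), Zara Baptiste is treated as also owning Leah Baptiste's interest in Clearview Realty LP, giving 70% + 30% = 100%.
By parent–child attribution (R1), Zara Baptiste is treated as owning Leah Baptiste's 25% interest in Wildmere Textiles S.p.A.
By parent–child attribution (R1), Zara Baptiste is treated as owning Leah Baptiste's 7% interest in Oakhollow Media Ltd.
Chain via Clearview Realty LP (R2): 100% × 50% = 50% of Oakhollow Media Ltd.
Chain via Wildmere Textiles S.p.A. (R2): 25% × 40% = 10% of Oakhollow Media Ltd.
Direct interest in Oakhollow Media Ltd: 7%.
Aggregating (R3): 50% + 10% + 7% = 67%.

67%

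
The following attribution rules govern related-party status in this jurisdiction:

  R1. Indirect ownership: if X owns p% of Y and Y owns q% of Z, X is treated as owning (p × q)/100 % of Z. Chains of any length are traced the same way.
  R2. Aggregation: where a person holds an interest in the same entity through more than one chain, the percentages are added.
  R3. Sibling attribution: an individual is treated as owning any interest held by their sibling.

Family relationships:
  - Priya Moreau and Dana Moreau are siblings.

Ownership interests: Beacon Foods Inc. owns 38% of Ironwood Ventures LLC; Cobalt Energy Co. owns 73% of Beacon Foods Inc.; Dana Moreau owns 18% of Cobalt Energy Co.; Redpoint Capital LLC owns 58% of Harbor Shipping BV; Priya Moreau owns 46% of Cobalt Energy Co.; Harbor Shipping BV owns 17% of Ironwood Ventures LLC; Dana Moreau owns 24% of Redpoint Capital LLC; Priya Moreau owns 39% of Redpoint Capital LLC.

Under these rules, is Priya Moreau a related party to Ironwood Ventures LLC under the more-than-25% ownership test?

No

By sibling attribution (R3), Priya Moreau is treated as also owning Dana Moreau's interest in Redpoint Capital LLC, giving 39% + 24% = 63%.
By sibling attribution (R3), Priya Moreau is treated as also owning Dana Moreau's interest in Cobalt Energy Co, giving 46% + 18% = 64%.
Chain via Redpoint Capital LLC → Harbor Shipping BV (R1): 63% × 58% × 17% = 6.2118% of Ironwood Ventures LLC.
Chain via Cobalt Energy Co. → Beacon Foods Inc. (R1): 64% × 73% × 38% = 17.7536% of Ironwood Ventures LLC.
Aggregating (R2): 6.2118% + 17.7536% = 23.9654%.
23.9654% does not exceed the 25% threshold, so Priya is not a related party to Ironwood Ventures LLC.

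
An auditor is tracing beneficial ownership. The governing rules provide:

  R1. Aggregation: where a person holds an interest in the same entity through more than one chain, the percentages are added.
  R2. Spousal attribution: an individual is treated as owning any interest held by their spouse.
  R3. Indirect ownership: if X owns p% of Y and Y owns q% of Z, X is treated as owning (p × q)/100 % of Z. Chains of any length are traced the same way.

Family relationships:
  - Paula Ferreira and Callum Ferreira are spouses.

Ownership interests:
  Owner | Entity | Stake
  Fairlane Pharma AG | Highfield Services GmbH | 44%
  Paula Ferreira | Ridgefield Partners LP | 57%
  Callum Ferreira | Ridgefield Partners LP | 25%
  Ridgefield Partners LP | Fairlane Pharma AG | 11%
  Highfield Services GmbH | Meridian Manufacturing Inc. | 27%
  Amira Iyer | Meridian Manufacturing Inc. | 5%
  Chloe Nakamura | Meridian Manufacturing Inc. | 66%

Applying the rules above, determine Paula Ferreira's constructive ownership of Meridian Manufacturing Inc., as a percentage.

1.071576%

By spousal attribution (R2), Paula Ferreira is treated as also owning Callum Ferreira's interest in Ridgefield Partners LP, giving 57% + 25% = 82%.
Chain via Ridgefield Partners LP → Fairlane Pharma AG → Highfield Services GmbH (R3): 82% × 11% × 44% × 27% = 1.071576% of Meridian Manufacturing Inc.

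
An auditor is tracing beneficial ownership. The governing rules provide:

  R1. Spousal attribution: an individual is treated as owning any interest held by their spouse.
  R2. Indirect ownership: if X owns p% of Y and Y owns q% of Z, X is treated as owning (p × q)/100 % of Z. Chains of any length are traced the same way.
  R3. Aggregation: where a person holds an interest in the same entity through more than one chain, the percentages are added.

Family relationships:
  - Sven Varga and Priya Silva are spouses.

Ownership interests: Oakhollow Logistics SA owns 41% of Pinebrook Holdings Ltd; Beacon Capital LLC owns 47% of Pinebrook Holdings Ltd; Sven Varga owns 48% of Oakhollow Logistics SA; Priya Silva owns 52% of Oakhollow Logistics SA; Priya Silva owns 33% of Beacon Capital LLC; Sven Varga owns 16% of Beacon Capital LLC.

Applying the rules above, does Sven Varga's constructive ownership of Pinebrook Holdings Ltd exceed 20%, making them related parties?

Yes

By spousal attribution (R1), Sven Varga is treated as also owning Priya Silva's interest in Beacon Capital LLC, giving 16% + 33% = 49%.
By spousal attribution (R1), Sven Varga is treated as also owning Priya Silva's interest in Oakhollow Logistics SA, giving 48% + 52% = 100%.
Chain via Beacon Capital LLC (R2): 49% × 47% = 23.03% of Pinebrook Holdings Ltd.
Chain via Oakhollow Logistics SA (R2): 100% × 41% = 41% of Pinebrook Holdings Ltd.
Aggregating (R3): 23.03% + 41% = 64.03%.
64.03% exceeds the 20% threshold, so Sven is a related party to Pinebrook Holdings Ltd.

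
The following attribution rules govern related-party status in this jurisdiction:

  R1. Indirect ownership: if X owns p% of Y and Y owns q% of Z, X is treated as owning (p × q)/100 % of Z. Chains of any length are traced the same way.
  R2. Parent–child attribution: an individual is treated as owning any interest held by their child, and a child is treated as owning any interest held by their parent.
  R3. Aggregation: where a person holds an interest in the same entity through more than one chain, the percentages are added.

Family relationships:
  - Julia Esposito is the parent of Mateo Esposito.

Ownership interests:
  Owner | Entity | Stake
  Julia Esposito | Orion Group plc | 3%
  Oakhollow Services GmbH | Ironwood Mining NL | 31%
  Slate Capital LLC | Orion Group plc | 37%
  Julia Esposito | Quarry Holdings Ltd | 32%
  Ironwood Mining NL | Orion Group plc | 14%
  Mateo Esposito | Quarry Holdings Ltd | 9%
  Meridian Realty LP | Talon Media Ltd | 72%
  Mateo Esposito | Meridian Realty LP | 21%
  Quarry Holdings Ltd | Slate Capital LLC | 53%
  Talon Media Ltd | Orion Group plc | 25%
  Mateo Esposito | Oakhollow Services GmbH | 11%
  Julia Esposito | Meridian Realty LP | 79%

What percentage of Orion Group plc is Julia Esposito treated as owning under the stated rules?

By parent–child attribution (R2), Julia Esposito is treated as also owning Mateo Esposito's interest in Quarry Holdings Ltd, giving 32% + 9% = 41%.
By parent–child attribution (R2), Julia Esposito is treated as also owning Mateo Esposito's interest in Meridian Realty LP, giving 79% + 21% = 100%.
By parent–child attribution (R2), Julia Esposito is treated as owning Mateo Esposito's 11% interest in Oakhollow Services GmbH.
Chain via Quarry Holdings Ltd → Slate Capital LLC (R1): 41% × 53% × 37% = 8.0401% of Orion Group plc.
Chain via Meridian Realty LP → Talon Media Ltd (R1): 100% × 72% × 25% = 18% of Orion Group plc.
Direct interest in Orion Group plc: 3%.
Chain via Oakhollow Services GmbH → Ironwood Mining NL (R1): 11% × 31% × 14% = 0.4774% of Orion Group plc.
Aggregating (R3): 8.0401% + 18% + 3% + 0.4774% = 29.5175%.

29.5175%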